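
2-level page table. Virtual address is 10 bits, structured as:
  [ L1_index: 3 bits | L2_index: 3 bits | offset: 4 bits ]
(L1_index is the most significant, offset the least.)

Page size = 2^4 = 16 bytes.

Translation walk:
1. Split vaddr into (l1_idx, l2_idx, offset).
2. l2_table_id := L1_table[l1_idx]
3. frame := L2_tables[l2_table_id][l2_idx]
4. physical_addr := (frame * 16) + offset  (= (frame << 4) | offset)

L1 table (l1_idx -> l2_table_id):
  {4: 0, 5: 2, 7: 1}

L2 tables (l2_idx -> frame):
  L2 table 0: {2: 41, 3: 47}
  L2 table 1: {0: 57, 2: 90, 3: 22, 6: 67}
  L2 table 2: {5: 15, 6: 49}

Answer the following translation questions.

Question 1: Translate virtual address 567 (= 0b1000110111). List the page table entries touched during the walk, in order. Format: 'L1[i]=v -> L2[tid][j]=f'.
Answer: L1[4]=0 -> L2[0][3]=47

Derivation:
vaddr = 567 = 0b1000110111
Split: l1_idx=4, l2_idx=3, offset=7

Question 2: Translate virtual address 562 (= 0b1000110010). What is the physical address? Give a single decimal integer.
vaddr = 562 = 0b1000110010
Split: l1_idx=4, l2_idx=3, offset=2
L1[4] = 0
L2[0][3] = 47
paddr = 47 * 16 + 2 = 754

Answer: 754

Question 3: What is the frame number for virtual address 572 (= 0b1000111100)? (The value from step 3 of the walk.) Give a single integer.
Answer: 47

Derivation:
vaddr = 572: l1_idx=4, l2_idx=3
L1[4] = 0; L2[0][3] = 47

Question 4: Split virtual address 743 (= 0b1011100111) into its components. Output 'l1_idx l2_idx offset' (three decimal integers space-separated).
vaddr = 743 = 0b1011100111
  top 3 bits -> l1_idx = 5
  next 3 bits -> l2_idx = 6
  bottom 4 bits -> offset = 7

Answer: 5 6 7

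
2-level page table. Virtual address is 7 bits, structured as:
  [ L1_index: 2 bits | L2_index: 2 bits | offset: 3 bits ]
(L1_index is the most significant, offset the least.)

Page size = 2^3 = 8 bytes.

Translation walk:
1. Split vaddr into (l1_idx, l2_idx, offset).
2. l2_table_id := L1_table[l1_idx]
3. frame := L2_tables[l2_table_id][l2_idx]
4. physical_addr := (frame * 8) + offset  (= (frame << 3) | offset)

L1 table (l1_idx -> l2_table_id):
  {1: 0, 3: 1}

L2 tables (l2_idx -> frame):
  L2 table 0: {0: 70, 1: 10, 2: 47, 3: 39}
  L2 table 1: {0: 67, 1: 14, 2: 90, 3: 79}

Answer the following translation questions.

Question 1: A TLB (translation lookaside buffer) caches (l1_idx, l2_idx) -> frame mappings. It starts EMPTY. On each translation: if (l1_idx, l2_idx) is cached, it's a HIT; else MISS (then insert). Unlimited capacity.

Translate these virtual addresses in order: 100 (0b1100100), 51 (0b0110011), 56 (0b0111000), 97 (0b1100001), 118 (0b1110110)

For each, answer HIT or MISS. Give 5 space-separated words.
Answer: MISS MISS MISS HIT MISS

Derivation:
vaddr=100: (3,0) not in TLB -> MISS, insert
vaddr=51: (1,2) not in TLB -> MISS, insert
vaddr=56: (1,3) not in TLB -> MISS, insert
vaddr=97: (3,0) in TLB -> HIT
vaddr=118: (3,2) not in TLB -> MISS, insert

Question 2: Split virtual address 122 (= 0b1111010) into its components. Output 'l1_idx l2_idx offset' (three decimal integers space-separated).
vaddr = 122 = 0b1111010
  top 2 bits -> l1_idx = 3
  next 2 bits -> l2_idx = 3
  bottom 3 bits -> offset = 2

Answer: 3 3 2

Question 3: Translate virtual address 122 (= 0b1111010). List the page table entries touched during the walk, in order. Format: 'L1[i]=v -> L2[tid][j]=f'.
vaddr = 122 = 0b1111010
Split: l1_idx=3, l2_idx=3, offset=2

Answer: L1[3]=1 -> L2[1][3]=79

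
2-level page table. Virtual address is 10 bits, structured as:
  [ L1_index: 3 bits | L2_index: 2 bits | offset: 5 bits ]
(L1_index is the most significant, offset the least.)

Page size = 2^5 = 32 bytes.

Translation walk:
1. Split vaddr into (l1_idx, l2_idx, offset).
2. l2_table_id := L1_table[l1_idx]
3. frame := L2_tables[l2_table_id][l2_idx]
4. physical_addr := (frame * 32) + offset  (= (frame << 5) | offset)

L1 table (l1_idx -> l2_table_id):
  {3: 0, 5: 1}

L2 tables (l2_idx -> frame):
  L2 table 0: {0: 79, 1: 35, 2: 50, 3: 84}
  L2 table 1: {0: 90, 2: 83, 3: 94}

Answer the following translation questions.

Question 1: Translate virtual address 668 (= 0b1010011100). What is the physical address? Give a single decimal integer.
Answer: 2908

Derivation:
vaddr = 668 = 0b1010011100
Split: l1_idx=5, l2_idx=0, offset=28
L1[5] = 1
L2[1][0] = 90
paddr = 90 * 32 + 28 = 2908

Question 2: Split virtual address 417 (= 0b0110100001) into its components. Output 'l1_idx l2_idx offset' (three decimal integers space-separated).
vaddr = 417 = 0b0110100001
  top 3 bits -> l1_idx = 3
  next 2 bits -> l2_idx = 1
  bottom 5 bits -> offset = 1

Answer: 3 1 1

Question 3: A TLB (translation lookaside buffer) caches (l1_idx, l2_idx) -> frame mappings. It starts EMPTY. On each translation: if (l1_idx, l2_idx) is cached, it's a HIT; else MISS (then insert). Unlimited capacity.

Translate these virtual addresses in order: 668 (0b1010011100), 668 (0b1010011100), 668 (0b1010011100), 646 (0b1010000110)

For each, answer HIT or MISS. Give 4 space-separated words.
Answer: MISS HIT HIT HIT

Derivation:
vaddr=668: (5,0) not in TLB -> MISS, insert
vaddr=668: (5,0) in TLB -> HIT
vaddr=668: (5,0) in TLB -> HIT
vaddr=646: (5,0) in TLB -> HIT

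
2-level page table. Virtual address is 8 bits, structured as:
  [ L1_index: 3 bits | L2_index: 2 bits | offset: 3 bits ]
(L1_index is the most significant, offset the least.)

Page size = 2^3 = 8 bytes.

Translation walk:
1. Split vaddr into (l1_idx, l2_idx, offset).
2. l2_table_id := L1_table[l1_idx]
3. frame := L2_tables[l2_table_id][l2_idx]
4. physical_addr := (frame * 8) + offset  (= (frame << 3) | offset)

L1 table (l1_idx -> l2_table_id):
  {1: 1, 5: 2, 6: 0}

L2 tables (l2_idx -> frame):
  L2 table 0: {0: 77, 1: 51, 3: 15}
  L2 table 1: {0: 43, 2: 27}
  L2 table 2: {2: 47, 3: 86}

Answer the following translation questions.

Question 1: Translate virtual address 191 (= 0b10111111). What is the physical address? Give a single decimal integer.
Answer: 695

Derivation:
vaddr = 191 = 0b10111111
Split: l1_idx=5, l2_idx=3, offset=7
L1[5] = 2
L2[2][3] = 86
paddr = 86 * 8 + 7 = 695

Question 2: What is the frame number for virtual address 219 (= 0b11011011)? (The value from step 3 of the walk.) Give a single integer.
Answer: 15

Derivation:
vaddr = 219: l1_idx=6, l2_idx=3
L1[6] = 0; L2[0][3] = 15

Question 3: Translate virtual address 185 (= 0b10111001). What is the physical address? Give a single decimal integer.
vaddr = 185 = 0b10111001
Split: l1_idx=5, l2_idx=3, offset=1
L1[5] = 2
L2[2][3] = 86
paddr = 86 * 8 + 1 = 689

Answer: 689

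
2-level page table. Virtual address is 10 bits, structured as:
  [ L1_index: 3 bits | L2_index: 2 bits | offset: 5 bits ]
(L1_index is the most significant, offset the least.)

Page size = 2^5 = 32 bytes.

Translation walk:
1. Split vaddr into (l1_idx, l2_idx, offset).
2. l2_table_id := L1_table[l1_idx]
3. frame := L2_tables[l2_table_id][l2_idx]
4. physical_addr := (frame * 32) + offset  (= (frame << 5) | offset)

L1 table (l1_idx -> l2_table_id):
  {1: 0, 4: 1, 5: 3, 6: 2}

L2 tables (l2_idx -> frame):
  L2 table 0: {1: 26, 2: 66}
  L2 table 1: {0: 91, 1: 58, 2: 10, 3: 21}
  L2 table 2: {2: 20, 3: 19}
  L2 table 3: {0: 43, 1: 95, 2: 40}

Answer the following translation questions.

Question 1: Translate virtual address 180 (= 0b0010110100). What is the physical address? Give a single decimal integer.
Answer: 852

Derivation:
vaddr = 180 = 0b0010110100
Split: l1_idx=1, l2_idx=1, offset=20
L1[1] = 0
L2[0][1] = 26
paddr = 26 * 32 + 20 = 852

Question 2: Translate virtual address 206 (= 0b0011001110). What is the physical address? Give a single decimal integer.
vaddr = 206 = 0b0011001110
Split: l1_idx=1, l2_idx=2, offset=14
L1[1] = 0
L2[0][2] = 66
paddr = 66 * 32 + 14 = 2126

Answer: 2126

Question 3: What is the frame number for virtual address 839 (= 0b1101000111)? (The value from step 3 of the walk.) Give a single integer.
Answer: 20

Derivation:
vaddr = 839: l1_idx=6, l2_idx=2
L1[6] = 2; L2[2][2] = 20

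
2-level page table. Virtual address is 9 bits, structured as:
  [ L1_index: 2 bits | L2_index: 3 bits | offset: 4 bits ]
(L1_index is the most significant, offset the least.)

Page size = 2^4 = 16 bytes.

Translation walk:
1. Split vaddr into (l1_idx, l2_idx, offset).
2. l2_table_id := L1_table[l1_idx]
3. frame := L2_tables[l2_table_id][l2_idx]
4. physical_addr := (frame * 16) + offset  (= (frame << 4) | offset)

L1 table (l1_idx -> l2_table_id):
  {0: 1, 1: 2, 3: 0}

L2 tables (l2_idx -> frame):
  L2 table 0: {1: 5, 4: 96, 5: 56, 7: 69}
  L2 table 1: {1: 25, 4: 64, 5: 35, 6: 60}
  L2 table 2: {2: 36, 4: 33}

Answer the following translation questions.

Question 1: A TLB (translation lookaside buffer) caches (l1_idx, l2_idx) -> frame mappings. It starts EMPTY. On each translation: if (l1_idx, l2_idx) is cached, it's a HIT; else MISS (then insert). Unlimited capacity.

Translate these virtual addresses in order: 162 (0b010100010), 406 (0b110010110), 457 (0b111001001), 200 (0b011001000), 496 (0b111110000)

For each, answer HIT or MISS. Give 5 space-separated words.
vaddr=162: (1,2) not in TLB -> MISS, insert
vaddr=406: (3,1) not in TLB -> MISS, insert
vaddr=457: (3,4) not in TLB -> MISS, insert
vaddr=200: (1,4) not in TLB -> MISS, insert
vaddr=496: (3,7) not in TLB -> MISS, insert

Answer: MISS MISS MISS MISS MISS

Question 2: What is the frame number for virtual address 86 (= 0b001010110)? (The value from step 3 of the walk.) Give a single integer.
Answer: 35

Derivation:
vaddr = 86: l1_idx=0, l2_idx=5
L1[0] = 1; L2[1][5] = 35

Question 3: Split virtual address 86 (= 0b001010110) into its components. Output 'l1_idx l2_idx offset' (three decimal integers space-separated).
vaddr = 86 = 0b001010110
  top 2 bits -> l1_idx = 0
  next 3 bits -> l2_idx = 5
  bottom 4 bits -> offset = 6

Answer: 0 5 6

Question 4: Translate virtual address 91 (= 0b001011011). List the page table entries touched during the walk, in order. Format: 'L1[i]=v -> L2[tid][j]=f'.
Answer: L1[0]=1 -> L2[1][5]=35

Derivation:
vaddr = 91 = 0b001011011
Split: l1_idx=0, l2_idx=5, offset=11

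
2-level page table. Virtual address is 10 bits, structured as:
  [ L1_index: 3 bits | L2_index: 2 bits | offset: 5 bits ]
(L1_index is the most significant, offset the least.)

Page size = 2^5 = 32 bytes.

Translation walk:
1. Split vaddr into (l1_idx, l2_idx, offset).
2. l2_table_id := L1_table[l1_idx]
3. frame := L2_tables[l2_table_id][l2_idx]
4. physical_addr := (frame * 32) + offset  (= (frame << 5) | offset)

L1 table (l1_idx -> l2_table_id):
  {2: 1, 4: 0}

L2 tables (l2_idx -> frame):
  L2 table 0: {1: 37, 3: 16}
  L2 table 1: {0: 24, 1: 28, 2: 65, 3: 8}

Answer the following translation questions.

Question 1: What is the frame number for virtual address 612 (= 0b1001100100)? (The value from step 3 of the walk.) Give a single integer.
vaddr = 612: l1_idx=4, l2_idx=3
L1[4] = 0; L2[0][3] = 16

Answer: 16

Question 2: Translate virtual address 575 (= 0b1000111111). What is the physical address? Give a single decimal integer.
Answer: 1215

Derivation:
vaddr = 575 = 0b1000111111
Split: l1_idx=4, l2_idx=1, offset=31
L1[4] = 0
L2[0][1] = 37
paddr = 37 * 32 + 31 = 1215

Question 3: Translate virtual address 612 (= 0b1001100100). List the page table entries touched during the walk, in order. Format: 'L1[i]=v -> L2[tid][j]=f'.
vaddr = 612 = 0b1001100100
Split: l1_idx=4, l2_idx=3, offset=4

Answer: L1[4]=0 -> L2[0][3]=16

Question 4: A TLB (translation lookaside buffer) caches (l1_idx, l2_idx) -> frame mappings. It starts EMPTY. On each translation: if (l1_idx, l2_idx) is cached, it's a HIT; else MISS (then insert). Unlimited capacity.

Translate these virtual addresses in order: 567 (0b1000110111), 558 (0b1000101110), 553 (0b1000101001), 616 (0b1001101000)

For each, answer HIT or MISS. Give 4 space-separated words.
vaddr=567: (4,1) not in TLB -> MISS, insert
vaddr=558: (4,1) in TLB -> HIT
vaddr=553: (4,1) in TLB -> HIT
vaddr=616: (4,3) not in TLB -> MISS, insert

Answer: MISS HIT HIT MISS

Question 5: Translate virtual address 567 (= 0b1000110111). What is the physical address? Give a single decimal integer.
Answer: 1207

Derivation:
vaddr = 567 = 0b1000110111
Split: l1_idx=4, l2_idx=1, offset=23
L1[4] = 0
L2[0][1] = 37
paddr = 37 * 32 + 23 = 1207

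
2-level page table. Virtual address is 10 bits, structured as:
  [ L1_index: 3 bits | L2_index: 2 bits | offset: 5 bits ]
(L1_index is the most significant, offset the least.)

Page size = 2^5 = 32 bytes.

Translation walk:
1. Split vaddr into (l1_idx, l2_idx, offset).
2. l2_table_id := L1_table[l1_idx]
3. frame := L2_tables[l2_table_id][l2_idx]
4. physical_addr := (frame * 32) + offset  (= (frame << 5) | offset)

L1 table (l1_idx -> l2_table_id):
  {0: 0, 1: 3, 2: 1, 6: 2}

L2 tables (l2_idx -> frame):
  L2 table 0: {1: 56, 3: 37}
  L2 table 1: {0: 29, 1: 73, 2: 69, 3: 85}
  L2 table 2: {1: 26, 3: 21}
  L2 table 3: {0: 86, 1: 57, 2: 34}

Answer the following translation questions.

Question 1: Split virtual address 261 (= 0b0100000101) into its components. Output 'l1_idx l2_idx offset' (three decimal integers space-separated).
Answer: 2 0 5

Derivation:
vaddr = 261 = 0b0100000101
  top 3 bits -> l1_idx = 2
  next 2 bits -> l2_idx = 0
  bottom 5 bits -> offset = 5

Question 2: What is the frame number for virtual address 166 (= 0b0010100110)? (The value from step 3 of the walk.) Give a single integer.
Answer: 57

Derivation:
vaddr = 166: l1_idx=1, l2_idx=1
L1[1] = 3; L2[3][1] = 57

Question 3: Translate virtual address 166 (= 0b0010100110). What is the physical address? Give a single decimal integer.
vaddr = 166 = 0b0010100110
Split: l1_idx=1, l2_idx=1, offset=6
L1[1] = 3
L2[3][1] = 57
paddr = 57 * 32 + 6 = 1830

Answer: 1830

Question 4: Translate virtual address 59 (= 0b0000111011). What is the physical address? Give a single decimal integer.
vaddr = 59 = 0b0000111011
Split: l1_idx=0, l2_idx=1, offset=27
L1[0] = 0
L2[0][1] = 56
paddr = 56 * 32 + 27 = 1819

Answer: 1819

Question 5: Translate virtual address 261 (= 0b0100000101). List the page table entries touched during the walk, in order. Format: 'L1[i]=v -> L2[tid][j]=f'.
Answer: L1[2]=1 -> L2[1][0]=29

Derivation:
vaddr = 261 = 0b0100000101
Split: l1_idx=2, l2_idx=0, offset=5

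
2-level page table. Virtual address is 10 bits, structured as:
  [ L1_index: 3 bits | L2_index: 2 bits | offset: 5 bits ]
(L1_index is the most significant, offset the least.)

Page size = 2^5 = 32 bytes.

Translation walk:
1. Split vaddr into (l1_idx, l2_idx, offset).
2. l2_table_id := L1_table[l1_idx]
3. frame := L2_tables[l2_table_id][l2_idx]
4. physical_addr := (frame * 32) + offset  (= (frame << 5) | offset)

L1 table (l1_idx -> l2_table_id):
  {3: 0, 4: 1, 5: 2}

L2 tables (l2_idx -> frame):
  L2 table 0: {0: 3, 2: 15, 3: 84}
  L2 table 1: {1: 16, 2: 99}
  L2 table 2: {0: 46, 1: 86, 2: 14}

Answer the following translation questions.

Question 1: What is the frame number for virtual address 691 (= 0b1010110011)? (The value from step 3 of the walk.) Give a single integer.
Answer: 86

Derivation:
vaddr = 691: l1_idx=5, l2_idx=1
L1[5] = 2; L2[2][1] = 86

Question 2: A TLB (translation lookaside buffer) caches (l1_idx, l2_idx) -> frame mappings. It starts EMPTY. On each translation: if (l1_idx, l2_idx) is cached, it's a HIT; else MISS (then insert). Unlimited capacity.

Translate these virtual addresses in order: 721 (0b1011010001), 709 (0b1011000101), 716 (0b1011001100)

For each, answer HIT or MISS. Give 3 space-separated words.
vaddr=721: (5,2) not in TLB -> MISS, insert
vaddr=709: (5,2) in TLB -> HIT
vaddr=716: (5,2) in TLB -> HIT

Answer: MISS HIT HIT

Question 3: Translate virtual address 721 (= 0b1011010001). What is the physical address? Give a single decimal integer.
Answer: 465

Derivation:
vaddr = 721 = 0b1011010001
Split: l1_idx=5, l2_idx=2, offset=17
L1[5] = 2
L2[2][2] = 14
paddr = 14 * 32 + 17 = 465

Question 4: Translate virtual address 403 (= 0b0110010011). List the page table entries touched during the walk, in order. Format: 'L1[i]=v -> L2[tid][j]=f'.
Answer: L1[3]=0 -> L2[0][0]=3

Derivation:
vaddr = 403 = 0b0110010011
Split: l1_idx=3, l2_idx=0, offset=19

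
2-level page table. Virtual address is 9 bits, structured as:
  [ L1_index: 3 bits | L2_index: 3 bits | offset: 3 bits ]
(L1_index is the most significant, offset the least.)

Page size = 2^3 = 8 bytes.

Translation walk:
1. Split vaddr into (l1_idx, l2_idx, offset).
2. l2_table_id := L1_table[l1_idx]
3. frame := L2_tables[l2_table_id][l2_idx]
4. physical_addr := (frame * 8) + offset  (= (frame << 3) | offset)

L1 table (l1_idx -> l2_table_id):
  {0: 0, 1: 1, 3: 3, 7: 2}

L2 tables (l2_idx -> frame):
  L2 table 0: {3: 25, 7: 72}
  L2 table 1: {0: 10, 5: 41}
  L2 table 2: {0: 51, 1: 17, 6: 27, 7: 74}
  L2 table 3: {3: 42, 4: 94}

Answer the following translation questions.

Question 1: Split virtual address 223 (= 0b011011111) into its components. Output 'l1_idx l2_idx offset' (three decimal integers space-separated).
Answer: 3 3 7

Derivation:
vaddr = 223 = 0b011011111
  top 3 bits -> l1_idx = 3
  next 3 bits -> l2_idx = 3
  bottom 3 bits -> offset = 7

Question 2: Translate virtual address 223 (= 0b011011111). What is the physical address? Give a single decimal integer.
Answer: 343

Derivation:
vaddr = 223 = 0b011011111
Split: l1_idx=3, l2_idx=3, offset=7
L1[3] = 3
L2[3][3] = 42
paddr = 42 * 8 + 7 = 343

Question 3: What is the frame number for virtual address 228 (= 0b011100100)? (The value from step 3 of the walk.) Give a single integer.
vaddr = 228: l1_idx=3, l2_idx=4
L1[3] = 3; L2[3][4] = 94

Answer: 94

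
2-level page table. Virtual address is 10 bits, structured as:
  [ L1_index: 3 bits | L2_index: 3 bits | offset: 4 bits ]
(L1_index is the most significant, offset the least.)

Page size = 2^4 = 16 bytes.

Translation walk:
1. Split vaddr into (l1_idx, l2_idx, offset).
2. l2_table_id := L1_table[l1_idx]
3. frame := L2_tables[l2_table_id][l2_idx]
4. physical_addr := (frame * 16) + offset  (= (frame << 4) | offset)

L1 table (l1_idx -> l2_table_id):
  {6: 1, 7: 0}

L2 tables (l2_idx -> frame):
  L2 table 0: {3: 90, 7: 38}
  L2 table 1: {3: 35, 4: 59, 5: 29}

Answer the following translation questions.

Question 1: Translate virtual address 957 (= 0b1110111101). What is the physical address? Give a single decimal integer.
Answer: 1453

Derivation:
vaddr = 957 = 0b1110111101
Split: l1_idx=7, l2_idx=3, offset=13
L1[7] = 0
L2[0][3] = 90
paddr = 90 * 16 + 13 = 1453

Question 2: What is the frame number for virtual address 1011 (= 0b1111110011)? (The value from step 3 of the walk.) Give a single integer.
Answer: 38

Derivation:
vaddr = 1011: l1_idx=7, l2_idx=7
L1[7] = 0; L2[0][7] = 38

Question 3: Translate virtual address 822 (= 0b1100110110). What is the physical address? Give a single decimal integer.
vaddr = 822 = 0b1100110110
Split: l1_idx=6, l2_idx=3, offset=6
L1[6] = 1
L2[1][3] = 35
paddr = 35 * 16 + 6 = 566

Answer: 566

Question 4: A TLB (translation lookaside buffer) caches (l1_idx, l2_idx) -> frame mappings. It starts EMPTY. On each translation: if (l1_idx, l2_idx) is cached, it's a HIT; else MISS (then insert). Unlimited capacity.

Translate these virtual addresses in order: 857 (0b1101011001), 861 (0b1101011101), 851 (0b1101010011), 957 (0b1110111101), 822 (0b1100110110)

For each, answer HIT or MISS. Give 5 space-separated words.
vaddr=857: (6,5) not in TLB -> MISS, insert
vaddr=861: (6,5) in TLB -> HIT
vaddr=851: (6,5) in TLB -> HIT
vaddr=957: (7,3) not in TLB -> MISS, insert
vaddr=822: (6,3) not in TLB -> MISS, insert

Answer: MISS HIT HIT MISS MISS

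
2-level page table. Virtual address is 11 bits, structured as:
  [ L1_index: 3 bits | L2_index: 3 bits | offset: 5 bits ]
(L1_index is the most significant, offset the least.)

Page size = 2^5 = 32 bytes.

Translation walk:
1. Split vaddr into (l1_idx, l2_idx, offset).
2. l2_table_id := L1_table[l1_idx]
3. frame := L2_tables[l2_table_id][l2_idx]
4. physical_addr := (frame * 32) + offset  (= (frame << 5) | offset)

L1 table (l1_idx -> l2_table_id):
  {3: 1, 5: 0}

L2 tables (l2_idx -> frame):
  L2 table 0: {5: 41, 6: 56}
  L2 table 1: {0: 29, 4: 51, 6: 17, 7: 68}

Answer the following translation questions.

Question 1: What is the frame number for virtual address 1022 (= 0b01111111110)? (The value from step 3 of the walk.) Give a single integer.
vaddr = 1022: l1_idx=3, l2_idx=7
L1[3] = 1; L2[1][7] = 68

Answer: 68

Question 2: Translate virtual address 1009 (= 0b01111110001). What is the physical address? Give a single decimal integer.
Answer: 2193

Derivation:
vaddr = 1009 = 0b01111110001
Split: l1_idx=3, l2_idx=7, offset=17
L1[3] = 1
L2[1][7] = 68
paddr = 68 * 32 + 17 = 2193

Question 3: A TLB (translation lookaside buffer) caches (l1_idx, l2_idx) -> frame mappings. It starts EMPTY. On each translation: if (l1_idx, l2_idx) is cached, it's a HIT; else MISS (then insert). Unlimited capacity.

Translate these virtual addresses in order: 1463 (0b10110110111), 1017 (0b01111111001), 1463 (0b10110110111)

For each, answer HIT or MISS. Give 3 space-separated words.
Answer: MISS MISS HIT

Derivation:
vaddr=1463: (5,5) not in TLB -> MISS, insert
vaddr=1017: (3,7) not in TLB -> MISS, insert
vaddr=1463: (5,5) in TLB -> HIT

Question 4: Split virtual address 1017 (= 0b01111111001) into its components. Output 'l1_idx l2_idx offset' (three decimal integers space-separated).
vaddr = 1017 = 0b01111111001
  top 3 bits -> l1_idx = 3
  next 3 bits -> l2_idx = 7
  bottom 5 bits -> offset = 25

Answer: 3 7 25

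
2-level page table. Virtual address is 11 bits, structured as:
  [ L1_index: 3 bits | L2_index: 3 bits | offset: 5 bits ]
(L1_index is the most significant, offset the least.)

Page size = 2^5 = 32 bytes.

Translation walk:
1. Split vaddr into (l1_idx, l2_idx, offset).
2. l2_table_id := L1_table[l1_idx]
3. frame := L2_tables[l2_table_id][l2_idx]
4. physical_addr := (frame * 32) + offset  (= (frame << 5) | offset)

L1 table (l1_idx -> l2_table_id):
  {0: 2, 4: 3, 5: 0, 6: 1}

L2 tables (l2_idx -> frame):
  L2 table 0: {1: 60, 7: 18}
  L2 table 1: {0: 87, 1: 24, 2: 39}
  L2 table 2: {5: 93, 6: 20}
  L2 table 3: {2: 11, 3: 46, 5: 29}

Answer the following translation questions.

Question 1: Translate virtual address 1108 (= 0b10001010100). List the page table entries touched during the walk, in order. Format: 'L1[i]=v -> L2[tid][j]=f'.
Answer: L1[4]=3 -> L2[3][2]=11

Derivation:
vaddr = 1108 = 0b10001010100
Split: l1_idx=4, l2_idx=2, offset=20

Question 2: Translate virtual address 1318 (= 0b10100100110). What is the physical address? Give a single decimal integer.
vaddr = 1318 = 0b10100100110
Split: l1_idx=5, l2_idx=1, offset=6
L1[5] = 0
L2[0][1] = 60
paddr = 60 * 32 + 6 = 1926

Answer: 1926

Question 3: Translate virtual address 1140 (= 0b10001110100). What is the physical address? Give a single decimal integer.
vaddr = 1140 = 0b10001110100
Split: l1_idx=4, l2_idx=3, offset=20
L1[4] = 3
L2[3][3] = 46
paddr = 46 * 32 + 20 = 1492

Answer: 1492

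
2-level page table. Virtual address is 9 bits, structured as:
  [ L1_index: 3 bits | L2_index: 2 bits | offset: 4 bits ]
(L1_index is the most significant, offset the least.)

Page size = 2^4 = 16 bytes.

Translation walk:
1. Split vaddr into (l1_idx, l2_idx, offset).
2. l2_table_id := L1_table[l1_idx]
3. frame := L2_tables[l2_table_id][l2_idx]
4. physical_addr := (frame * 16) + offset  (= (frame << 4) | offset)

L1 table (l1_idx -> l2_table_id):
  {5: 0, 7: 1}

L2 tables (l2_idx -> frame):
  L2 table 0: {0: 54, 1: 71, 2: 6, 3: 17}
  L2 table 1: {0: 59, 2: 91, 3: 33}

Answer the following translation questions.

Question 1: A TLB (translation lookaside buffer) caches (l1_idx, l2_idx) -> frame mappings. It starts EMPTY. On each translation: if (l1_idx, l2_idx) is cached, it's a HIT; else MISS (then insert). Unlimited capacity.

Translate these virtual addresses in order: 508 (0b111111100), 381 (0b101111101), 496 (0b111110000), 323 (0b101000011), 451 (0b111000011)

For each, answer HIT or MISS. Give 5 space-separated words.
vaddr=508: (7,3) not in TLB -> MISS, insert
vaddr=381: (5,3) not in TLB -> MISS, insert
vaddr=496: (7,3) in TLB -> HIT
vaddr=323: (5,0) not in TLB -> MISS, insert
vaddr=451: (7,0) not in TLB -> MISS, insert

Answer: MISS MISS HIT MISS MISS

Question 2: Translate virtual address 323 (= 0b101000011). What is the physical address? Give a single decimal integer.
Answer: 867

Derivation:
vaddr = 323 = 0b101000011
Split: l1_idx=5, l2_idx=0, offset=3
L1[5] = 0
L2[0][0] = 54
paddr = 54 * 16 + 3 = 867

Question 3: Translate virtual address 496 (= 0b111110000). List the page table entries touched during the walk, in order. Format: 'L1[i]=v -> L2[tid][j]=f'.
vaddr = 496 = 0b111110000
Split: l1_idx=7, l2_idx=3, offset=0

Answer: L1[7]=1 -> L2[1][3]=33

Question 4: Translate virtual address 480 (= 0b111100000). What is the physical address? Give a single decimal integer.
vaddr = 480 = 0b111100000
Split: l1_idx=7, l2_idx=2, offset=0
L1[7] = 1
L2[1][2] = 91
paddr = 91 * 16 + 0 = 1456

Answer: 1456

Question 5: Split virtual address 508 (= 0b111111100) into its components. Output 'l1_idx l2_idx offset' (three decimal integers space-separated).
vaddr = 508 = 0b111111100
  top 3 bits -> l1_idx = 7
  next 2 bits -> l2_idx = 3
  bottom 4 bits -> offset = 12

Answer: 7 3 12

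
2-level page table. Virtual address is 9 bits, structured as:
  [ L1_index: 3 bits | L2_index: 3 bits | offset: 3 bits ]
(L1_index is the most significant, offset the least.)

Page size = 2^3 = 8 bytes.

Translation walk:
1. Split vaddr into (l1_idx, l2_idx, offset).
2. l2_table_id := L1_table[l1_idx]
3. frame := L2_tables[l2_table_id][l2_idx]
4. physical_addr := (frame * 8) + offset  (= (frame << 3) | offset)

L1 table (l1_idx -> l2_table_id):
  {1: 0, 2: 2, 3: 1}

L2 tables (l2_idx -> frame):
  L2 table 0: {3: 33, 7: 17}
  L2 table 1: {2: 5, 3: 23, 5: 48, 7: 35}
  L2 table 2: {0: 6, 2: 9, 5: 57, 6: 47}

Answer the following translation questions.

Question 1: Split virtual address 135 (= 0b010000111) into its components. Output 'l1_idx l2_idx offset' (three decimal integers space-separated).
vaddr = 135 = 0b010000111
  top 3 bits -> l1_idx = 2
  next 3 bits -> l2_idx = 0
  bottom 3 bits -> offset = 7

Answer: 2 0 7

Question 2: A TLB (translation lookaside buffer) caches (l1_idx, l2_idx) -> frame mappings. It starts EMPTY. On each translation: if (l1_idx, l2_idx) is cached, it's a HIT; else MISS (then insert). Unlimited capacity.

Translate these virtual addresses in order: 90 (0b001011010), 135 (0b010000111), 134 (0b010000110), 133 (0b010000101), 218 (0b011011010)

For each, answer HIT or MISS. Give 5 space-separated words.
vaddr=90: (1,3) not in TLB -> MISS, insert
vaddr=135: (2,0) not in TLB -> MISS, insert
vaddr=134: (2,0) in TLB -> HIT
vaddr=133: (2,0) in TLB -> HIT
vaddr=218: (3,3) not in TLB -> MISS, insert

Answer: MISS MISS HIT HIT MISS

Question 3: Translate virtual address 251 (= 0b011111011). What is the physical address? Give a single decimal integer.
Answer: 283

Derivation:
vaddr = 251 = 0b011111011
Split: l1_idx=3, l2_idx=7, offset=3
L1[3] = 1
L2[1][7] = 35
paddr = 35 * 8 + 3 = 283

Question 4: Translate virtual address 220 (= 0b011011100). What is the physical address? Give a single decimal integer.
vaddr = 220 = 0b011011100
Split: l1_idx=3, l2_idx=3, offset=4
L1[3] = 1
L2[1][3] = 23
paddr = 23 * 8 + 4 = 188

Answer: 188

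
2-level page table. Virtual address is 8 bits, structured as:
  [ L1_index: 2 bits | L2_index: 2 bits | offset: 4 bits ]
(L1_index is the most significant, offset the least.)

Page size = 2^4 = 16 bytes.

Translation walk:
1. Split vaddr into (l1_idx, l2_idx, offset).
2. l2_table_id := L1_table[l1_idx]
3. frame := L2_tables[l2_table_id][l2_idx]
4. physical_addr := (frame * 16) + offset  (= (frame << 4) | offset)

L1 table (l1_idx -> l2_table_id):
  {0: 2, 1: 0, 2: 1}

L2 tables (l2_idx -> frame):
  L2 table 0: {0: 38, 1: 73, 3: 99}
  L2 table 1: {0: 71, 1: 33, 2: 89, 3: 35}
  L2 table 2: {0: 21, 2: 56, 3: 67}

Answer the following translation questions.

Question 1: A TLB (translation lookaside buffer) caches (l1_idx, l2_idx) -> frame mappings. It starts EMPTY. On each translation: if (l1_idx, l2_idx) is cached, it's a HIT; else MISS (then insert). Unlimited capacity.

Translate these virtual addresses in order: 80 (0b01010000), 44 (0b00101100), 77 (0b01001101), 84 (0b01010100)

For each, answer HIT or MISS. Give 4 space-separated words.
Answer: MISS MISS MISS HIT

Derivation:
vaddr=80: (1,1) not in TLB -> MISS, insert
vaddr=44: (0,2) not in TLB -> MISS, insert
vaddr=77: (1,0) not in TLB -> MISS, insert
vaddr=84: (1,1) in TLB -> HIT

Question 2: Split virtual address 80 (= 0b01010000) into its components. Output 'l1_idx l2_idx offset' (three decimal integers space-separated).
Answer: 1 1 0

Derivation:
vaddr = 80 = 0b01010000
  top 2 bits -> l1_idx = 1
  next 2 bits -> l2_idx = 1
  bottom 4 bits -> offset = 0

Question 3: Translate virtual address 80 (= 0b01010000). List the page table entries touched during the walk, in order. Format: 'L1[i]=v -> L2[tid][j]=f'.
Answer: L1[1]=0 -> L2[0][1]=73

Derivation:
vaddr = 80 = 0b01010000
Split: l1_idx=1, l2_idx=1, offset=0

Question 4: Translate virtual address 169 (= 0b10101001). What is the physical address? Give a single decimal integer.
Answer: 1433

Derivation:
vaddr = 169 = 0b10101001
Split: l1_idx=2, l2_idx=2, offset=9
L1[2] = 1
L2[1][2] = 89
paddr = 89 * 16 + 9 = 1433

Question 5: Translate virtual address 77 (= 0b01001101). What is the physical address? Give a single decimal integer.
Answer: 621

Derivation:
vaddr = 77 = 0b01001101
Split: l1_idx=1, l2_idx=0, offset=13
L1[1] = 0
L2[0][0] = 38
paddr = 38 * 16 + 13 = 621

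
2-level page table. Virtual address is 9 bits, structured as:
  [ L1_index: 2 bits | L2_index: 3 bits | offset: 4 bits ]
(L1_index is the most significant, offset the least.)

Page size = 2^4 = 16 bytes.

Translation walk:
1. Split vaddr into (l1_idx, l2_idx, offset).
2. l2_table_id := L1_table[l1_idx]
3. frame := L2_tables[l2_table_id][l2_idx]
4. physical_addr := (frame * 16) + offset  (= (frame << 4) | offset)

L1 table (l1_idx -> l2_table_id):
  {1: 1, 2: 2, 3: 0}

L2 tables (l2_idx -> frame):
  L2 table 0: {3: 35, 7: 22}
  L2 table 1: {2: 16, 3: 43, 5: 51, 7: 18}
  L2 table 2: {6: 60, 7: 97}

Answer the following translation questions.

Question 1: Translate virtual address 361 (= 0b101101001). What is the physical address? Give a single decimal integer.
Answer: 969

Derivation:
vaddr = 361 = 0b101101001
Split: l1_idx=2, l2_idx=6, offset=9
L1[2] = 2
L2[2][6] = 60
paddr = 60 * 16 + 9 = 969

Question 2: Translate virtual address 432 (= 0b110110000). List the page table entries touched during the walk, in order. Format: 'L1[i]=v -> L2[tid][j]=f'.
vaddr = 432 = 0b110110000
Split: l1_idx=3, l2_idx=3, offset=0

Answer: L1[3]=0 -> L2[0][3]=35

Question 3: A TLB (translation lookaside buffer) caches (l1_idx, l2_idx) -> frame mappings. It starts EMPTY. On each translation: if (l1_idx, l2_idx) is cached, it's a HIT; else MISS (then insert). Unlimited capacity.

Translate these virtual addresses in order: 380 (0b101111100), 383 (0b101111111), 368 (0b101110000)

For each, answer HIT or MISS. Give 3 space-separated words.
Answer: MISS HIT HIT

Derivation:
vaddr=380: (2,7) not in TLB -> MISS, insert
vaddr=383: (2,7) in TLB -> HIT
vaddr=368: (2,7) in TLB -> HIT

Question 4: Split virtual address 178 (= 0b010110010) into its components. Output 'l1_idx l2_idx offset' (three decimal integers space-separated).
Answer: 1 3 2

Derivation:
vaddr = 178 = 0b010110010
  top 2 bits -> l1_idx = 1
  next 3 bits -> l2_idx = 3
  bottom 4 bits -> offset = 2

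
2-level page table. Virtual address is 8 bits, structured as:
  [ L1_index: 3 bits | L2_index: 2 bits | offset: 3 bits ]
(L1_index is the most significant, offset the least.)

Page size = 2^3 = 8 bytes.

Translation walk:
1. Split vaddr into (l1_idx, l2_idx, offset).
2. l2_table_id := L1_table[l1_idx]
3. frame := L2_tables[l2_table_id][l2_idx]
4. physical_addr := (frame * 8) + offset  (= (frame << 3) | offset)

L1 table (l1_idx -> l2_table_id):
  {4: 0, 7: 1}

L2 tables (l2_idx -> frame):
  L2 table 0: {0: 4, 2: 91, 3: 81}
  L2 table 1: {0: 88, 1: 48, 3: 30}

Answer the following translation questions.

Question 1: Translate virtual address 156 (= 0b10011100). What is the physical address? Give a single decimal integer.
vaddr = 156 = 0b10011100
Split: l1_idx=4, l2_idx=3, offset=4
L1[4] = 0
L2[0][3] = 81
paddr = 81 * 8 + 4 = 652

Answer: 652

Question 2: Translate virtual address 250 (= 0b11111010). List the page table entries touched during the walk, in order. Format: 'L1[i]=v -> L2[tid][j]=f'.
Answer: L1[7]=1 -> L2[1][3]=30

Derivation:
vaddr = 250 = 0b11111010
Split: l1_idx=7, l2_idx=3, offset=2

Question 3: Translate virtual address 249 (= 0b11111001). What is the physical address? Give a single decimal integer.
vaddr = 249 = 0b11111001
Split: l1_idx=7, l2_idx=3, offset=1
L1[7] = 1
L2[1][3] = 30
paddr = 30 * 8 + 1 = 241

Answer: 241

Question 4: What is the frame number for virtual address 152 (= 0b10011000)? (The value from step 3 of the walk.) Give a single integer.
Answer: 81

Derivation:
vaddr = 152: l1_idx=4, l2_idx=3
L1[4] = 0; L2[0][3] = 81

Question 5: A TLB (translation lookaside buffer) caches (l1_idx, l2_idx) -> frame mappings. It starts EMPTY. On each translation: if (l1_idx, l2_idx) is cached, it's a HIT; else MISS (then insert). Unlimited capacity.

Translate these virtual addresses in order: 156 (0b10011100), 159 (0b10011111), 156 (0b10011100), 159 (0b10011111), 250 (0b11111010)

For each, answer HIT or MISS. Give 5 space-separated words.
Answer: MISS HIT HIT HIT MISS

Derivation:
vaddr=156: (4,3) not in TLB -> MISS, insert
vaddr=159: (4,3) in TLB -> HIT
vaddr=156: (4,3) in TLB -> HIT
vaddr=159: (4,3) in TLB -> HIT
vaddr=250: (7,3) not in TLB -> MISS, insert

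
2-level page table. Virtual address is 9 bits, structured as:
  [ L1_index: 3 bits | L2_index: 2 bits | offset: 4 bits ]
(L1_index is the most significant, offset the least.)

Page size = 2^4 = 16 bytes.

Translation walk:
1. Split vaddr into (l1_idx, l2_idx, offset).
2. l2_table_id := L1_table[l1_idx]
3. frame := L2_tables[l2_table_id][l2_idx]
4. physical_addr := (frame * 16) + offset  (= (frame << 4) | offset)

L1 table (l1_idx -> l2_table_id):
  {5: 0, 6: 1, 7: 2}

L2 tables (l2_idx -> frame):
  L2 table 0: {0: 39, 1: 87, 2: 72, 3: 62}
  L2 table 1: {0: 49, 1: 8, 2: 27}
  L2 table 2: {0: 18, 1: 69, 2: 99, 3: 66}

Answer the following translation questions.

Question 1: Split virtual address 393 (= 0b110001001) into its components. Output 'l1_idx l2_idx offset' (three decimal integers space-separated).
vaddr = 393 = 0b110001001
  top 3 bits -> l1_idx = 6
  next 2 bits -> l2_idx = 0
  bottom 4 bits -> offset = 9

Answer: 6 0 9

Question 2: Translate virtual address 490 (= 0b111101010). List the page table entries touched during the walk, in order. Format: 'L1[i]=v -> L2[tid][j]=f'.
Answer: L1[7]=2 -> L2[2][2]=99

Derivation:
vaddr = 490 = 0b111101010
Split: l1_idx=7, l2_idx=2, offset=10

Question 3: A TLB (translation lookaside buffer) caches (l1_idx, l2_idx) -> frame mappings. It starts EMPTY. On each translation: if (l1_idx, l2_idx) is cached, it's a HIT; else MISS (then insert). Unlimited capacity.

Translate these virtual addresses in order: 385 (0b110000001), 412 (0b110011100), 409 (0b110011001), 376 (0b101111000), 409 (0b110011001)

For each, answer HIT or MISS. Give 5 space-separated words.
vaddr=385: (6,0) not in TLB -> MISS, insert
vaddr=412: (6,1) not in TLB -> MISS, insert
vaddr=409: (6,1) in TLB -> HIT
vaddr=376: (5,3) not in TLB -> MISS, insert
vaddr=409: (6,1) in TLB -> HIT

Answer: MISS MISS HIT MISS HIT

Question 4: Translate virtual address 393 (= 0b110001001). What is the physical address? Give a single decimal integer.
Answer: 793

Derivation:
vaddr = 393 = 0b110001001
Split: l1_idx=6, l2_idx=0, offset=9
L1[6] = 1
L2[1][0] = 49
paddr = 49 * 16 + 9 = 793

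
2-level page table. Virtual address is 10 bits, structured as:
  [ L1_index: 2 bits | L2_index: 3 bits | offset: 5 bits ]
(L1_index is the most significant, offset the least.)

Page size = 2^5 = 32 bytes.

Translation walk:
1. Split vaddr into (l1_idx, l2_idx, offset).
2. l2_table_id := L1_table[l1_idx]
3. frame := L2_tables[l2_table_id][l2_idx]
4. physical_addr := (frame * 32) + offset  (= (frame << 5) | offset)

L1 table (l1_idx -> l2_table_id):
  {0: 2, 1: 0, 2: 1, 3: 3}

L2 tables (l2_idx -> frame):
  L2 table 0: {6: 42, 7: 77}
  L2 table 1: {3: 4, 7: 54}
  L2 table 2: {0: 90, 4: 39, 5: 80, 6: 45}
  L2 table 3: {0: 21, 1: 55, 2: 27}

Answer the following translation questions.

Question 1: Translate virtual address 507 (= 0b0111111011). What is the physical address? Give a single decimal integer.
vaddr = 507 = 0b0111111011
Split: l1_idx=1, l2_idx=7, offset=27
L1[1] = 0
L2[0][7] = 77
paddr = 77 * 32 + 27 = 2491

Answer: 2491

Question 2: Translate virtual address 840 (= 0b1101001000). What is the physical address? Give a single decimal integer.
vaddr = 840 = 0b1101001000
Split: l1_idx=3, l2_idx=2, offset=8
L1[3] = 3
L2[3][2] = 27
paddr = 27 * 32 + 8 = 872

Answer: 872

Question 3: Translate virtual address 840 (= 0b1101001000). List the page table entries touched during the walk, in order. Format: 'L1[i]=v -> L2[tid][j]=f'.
Answer: L1[3]=3 -> L2[3][2]=27

Derivation:
vaddr = 840 = 0b1101001000
Split: l1_idx=3, l2_idx=2, offset=8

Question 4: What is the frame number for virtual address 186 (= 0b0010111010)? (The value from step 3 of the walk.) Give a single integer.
Answer: 80

Derivation:
vaddr = 186: l1_idx=0, l2_idx=5
L1[0] = 2; L2[2][5] = 80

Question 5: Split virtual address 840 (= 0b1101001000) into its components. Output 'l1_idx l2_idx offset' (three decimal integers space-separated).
vaddr = 840 = 0b1101001000
  top 2 bits -> l1_idx = 3
  next 3 bits -> l2_idx = 2
  bottom 5 bits -> offset = 8

Answer: 3 2 8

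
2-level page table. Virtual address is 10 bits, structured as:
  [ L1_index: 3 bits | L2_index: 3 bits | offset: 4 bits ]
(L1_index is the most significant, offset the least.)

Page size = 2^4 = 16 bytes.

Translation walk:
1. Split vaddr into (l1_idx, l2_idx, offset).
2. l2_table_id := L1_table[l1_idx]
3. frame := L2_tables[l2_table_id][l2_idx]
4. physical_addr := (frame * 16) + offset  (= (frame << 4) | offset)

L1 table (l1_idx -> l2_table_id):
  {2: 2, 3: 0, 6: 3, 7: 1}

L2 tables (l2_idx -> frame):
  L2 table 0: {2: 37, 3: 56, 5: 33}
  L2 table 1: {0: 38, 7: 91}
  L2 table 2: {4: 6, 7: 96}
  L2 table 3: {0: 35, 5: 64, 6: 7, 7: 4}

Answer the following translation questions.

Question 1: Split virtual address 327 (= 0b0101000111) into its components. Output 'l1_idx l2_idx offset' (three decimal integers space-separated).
vaddr = 327 = 0b0101000111
  top 3 bits -> l1_idx = 2
  next 3 bits -> l2_idx = 4
  bottom 4 bits -> offset = 7

Answer: 2 4 7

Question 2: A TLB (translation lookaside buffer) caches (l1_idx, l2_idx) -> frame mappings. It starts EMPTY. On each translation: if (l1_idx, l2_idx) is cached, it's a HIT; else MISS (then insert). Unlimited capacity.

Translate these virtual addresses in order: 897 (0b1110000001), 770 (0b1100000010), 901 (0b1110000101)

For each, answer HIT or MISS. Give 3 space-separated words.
vaddr=897: (7,0) not in TLB -> MISS, insert
vaddr=770: (6,0) not in TLB -> MISS, insert
vaddr=901: (7,0) in TLB -> HIT

Answer: MISS MISS HIT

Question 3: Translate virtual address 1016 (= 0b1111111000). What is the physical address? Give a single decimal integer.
vaddr = 1016 = 0b1111111000
Split: l1_idx=7, l2_idx=7, offset=8
L1[7] = 1
L2[1][7] = 91
paddr = 91 * 16 + 8 = 1464

Answer: 1464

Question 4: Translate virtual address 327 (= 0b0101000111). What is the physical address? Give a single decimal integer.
Answer: 103

Derivation:
vaddr = 327 = 0b0101000111
Split: l1_idx=2, l2_idx=4, offset=7
L1[2] = 2
L2[2][4] = 6
paddr = 6 * 16 + 7 = 103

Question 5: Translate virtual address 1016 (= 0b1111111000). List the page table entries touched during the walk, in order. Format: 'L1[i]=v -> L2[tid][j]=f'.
vaddr = 1016 = 0b1111111000
Split: l1_idx=7, l2_idx=7, offset=8

Answer: L1[7]=1 -> L2[1][7]=91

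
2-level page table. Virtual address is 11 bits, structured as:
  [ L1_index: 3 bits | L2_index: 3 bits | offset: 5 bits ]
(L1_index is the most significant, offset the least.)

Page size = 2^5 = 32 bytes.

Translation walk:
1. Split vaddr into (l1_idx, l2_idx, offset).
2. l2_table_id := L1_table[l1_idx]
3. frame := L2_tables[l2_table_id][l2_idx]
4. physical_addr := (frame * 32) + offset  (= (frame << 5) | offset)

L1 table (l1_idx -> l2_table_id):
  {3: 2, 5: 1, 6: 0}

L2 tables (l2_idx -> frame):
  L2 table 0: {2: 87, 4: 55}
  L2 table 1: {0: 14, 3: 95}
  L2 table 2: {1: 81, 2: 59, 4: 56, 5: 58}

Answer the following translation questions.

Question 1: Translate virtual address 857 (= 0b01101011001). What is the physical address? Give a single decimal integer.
Answer: 1913

Derivation:
vaddr = 857 = 0b01101011001
Split: l1_idx=3, l2_idx=2, offset=25
L1[3] = 2
L2[2][2] = 59
paddr = 59 * 32 + 25 = 1913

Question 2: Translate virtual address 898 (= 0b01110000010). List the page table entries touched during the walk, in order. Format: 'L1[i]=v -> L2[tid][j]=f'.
Answer: L1[3]=2 -> L2[2][4]=56

Derivation:
vaddr = 898 = 0b01110000010
Split: l1_idx=3, l2_idx=4, offset=2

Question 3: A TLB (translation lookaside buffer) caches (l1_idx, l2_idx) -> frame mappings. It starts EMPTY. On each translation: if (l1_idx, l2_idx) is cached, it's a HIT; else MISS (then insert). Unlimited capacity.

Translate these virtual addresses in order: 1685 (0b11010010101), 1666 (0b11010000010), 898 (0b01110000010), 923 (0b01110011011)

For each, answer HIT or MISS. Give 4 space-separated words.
Answer: MISS HIT MISS HIT

Derivation:
vaddr=1685: (6,4) not in TLB -> MISS, insert
vaddr=1666: (6,4) in TLB -> HIT
vaddr=898: (3,4) not in TLB -> MISS, insert
vaddr=923: (3,4) in TLB -> HIT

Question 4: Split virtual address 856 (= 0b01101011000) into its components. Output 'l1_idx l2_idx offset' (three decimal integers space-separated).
vaddr = 856 = 0b01101011000
  top 3 bits -> l1_idx = 3
  next 3 bits -> l2_idx = 2
  bottom 5 bits -> offset = 24

Answer: 3 2 24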